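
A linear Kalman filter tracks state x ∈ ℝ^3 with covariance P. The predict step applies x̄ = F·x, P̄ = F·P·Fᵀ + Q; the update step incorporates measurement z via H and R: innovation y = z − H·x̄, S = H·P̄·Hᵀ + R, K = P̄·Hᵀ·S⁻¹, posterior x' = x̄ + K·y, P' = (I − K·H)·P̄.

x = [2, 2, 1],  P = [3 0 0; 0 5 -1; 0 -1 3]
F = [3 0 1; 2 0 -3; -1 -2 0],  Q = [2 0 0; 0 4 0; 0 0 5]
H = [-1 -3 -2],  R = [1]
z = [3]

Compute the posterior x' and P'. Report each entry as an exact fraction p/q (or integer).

x̄ = F·x = [7, 1, -6]
P̄ = F·P·Fᵀ + Q = [32 9 -7; 9 43 -12; -7 -12 28]
y = z − H·x̄ = [1]
S = H·P̄·Hᵀ + R = [414]
K = P̄·Hᵀ·S⁻¹ = [-5/46; -19/69; -13/414]
x' = x̄ + K·y = [317/46, 50/69, -2497/414]
P' = (I − K·H)·P̄ = [1247/46 -78/23 -387/46; -78/23 267/23 -1075/69; -387/46 -1075/69 11423/414]

x' = [317/46, 50/69, -2497/414]
P' = [1247/46 -78/23 -387/46; -78/23 267/23 -1075/69; -387/46 -1075/69 11423/414]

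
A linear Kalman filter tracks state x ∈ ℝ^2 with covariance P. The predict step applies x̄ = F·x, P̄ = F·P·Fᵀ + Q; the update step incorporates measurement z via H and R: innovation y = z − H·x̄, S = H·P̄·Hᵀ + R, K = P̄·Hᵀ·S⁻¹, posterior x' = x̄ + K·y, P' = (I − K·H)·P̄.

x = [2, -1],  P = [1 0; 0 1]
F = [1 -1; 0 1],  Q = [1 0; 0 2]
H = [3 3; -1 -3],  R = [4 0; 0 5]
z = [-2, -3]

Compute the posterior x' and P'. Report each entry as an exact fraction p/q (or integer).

x̄ = F·x = [3, -1]
P̄ = F·P·Fᵀ + Q = [3 -1; -1 3]
y = z − H·x̄ = [-8, -3]
S = H·P̄·Hᵀ + R = [40 -24; -24 29]
K = P̄·Hᵀ·S⁻¹ = [87/292 18/73; -9/292 -22/73]
x' = x̄ + K·y = [-9/73, 11/73]
P' = (I − K·H)·P̄ = [177/146 -119/146; -119/146 113/146]

x' = [-9/73, 11/73]
P' = [177/146 -119/146; -119/146 113/146]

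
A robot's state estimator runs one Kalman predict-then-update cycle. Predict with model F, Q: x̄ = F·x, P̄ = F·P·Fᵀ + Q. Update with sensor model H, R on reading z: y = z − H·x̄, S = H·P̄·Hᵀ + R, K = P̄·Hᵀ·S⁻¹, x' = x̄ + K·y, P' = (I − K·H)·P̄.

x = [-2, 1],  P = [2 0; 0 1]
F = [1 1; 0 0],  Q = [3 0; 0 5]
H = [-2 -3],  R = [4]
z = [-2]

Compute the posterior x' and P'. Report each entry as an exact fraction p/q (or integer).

x̄ = F·x = [-1, 0]
P̄ = F·P·Fᵀ + Q = [6 0; 0 5]
y = z − H·x̄ = [-4]
S = H·P̄·Hᵀ + R = [73]
K = P̄·Hᵀ·S⁻¹ = [-12/73; -15/73]
x' = x̄ + K·y = [-25/73, 60/73]
P' = (I − K·H)·P̄ = [294/73 -180/73; -180/73 140/73]

x' = [-25/73, 60/73]
P' = [294/73 -180/73; -180/73 140/73]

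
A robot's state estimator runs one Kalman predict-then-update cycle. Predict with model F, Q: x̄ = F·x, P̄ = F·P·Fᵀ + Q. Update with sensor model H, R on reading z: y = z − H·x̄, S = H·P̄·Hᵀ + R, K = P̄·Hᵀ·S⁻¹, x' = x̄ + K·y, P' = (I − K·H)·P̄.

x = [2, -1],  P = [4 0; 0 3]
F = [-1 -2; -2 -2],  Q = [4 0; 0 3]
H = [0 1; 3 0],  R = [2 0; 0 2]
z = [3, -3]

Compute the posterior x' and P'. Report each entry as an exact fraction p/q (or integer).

x' = [-1070/1203, 2519/1203]
P' = [260/1203 40/1203; 40/1203 2042/1203]

x̄ = F·x = [0, -2]
P̄ = F·P·Fᵀ + Q = [20 20; 20 31]
y = z − H·x̄ = [5, -3]
S = H·P̄·Hᵀ + R = [33 60; 60 182]
K = P̄·Hᵀ·S⁻¹ = [20/1203 130/401; 1021/1203 20/401]
x' = x̄ + K·y = [-1070/1203, 2519/1203]
P' = (I − K·H)·P̄ = [260/1203 40/1203; 40/1203 2042/1203]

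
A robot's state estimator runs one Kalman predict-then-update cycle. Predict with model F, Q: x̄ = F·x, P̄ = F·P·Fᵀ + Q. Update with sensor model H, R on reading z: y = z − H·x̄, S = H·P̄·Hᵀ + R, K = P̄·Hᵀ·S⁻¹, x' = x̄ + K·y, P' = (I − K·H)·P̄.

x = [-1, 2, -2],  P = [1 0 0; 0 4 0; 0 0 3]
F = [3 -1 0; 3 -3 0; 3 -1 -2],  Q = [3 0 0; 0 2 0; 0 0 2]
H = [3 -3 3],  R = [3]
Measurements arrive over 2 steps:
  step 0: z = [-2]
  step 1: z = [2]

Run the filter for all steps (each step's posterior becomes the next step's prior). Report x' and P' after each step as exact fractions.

step 0: x' = [-573/97, -818/97, -306/97], P' = [1360/97 2157/97 805/97; 2157/97 4484/97 2322/97; 805/97 2322/97 1536/97]
step 1: x' = [-5963/52720, 38329/26360, 57889/26360], P' = [302501/52720 585537/26360 438217/26360; 585537/26360 1684589/13180 1390509/13180; 438217/26360 1390509/13180 1172509/13180]

step 0: x̄ = F·x = [-5, -9, -1]
step 0: P̄ = F·P·Fᵀ + Q = [16 21 13; 21 47 21; 13 21 27]
step 0: y = z − H·x̄ = [-11]
step 0: S = H·P̄·Hᵀ + R = [291]
step 0: K = P̄·Hᵀ·S⁻¹ = [8/97; -5/97; 19/97]
step 0: x' = x̄ + K·y = [-573/97, -818/97, -306/97]
step 0: P' = (I − K·H)·P̄ = [1360/97 2157/97 805/97; 2157/97 4484/97 2322/97; 805/97 2322/97 1536/97]
step 1: x̄ = F·x = [-901/97, 735/97, -289/97]
step 1: P̄ = F·P·Fᵀ + Q = [4073/97 -192/97 3596/97; -192/97 13964/97 8910/97; 3596/97 8910/97 9748/97]
step 1: y = z − H·x̄ = [5969/97]
step 1: S = H·P̄·Hᵀ + R = [158160/97]
step 1: K = P̄·Hᵀ·S⁻¹ = [7861/52720; -2623/26360; 2217/26360]
step 1: x' = x̄ + K·y = [-5963/52720, 38329/26360, 57889/26360]
step 1: P' = (I − K·H)·P̄ = [302501/52720 585537/26360 438217/26360; 585537/26360 1684589/13180 1390509/13180; 438217/26360 1390509/13180 1172509/13180]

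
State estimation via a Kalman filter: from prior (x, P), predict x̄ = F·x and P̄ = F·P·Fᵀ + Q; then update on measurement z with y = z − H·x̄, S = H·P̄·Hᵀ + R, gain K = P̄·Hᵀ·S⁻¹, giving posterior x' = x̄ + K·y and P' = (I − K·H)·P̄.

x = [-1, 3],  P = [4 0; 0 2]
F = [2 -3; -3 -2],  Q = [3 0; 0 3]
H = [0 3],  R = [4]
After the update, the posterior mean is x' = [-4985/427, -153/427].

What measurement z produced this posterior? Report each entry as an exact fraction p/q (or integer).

z = [-1]

x̄ = F·x = [-11, -3]
P̄ = F·P·Fᵀ + Q = [37 -12; -12 47]
S = H·P̄·Hᵀ + R = [427]
K = P̄·Hᵀ·S⁻¹ = [-36/427; 141/427]
x' − x̄ = [-288/427, 1128/427] = K·y
y = (KᵀK)⁻¹·Kᵀ·(x' − x̄) = [8]
z = y + H·x̄ = [8] + [-9] = [-1]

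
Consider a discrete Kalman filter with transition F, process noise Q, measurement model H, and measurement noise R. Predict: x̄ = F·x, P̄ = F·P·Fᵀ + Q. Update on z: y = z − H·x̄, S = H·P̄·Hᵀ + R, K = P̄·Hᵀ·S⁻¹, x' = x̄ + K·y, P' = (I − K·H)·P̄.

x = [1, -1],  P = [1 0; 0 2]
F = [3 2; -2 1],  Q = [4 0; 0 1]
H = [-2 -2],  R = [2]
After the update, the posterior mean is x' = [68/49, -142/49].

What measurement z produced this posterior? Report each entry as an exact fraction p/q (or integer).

z = [3]

x̄ = F·x = [1, -3]
P̄ = F·P·Fᵀ + Q = [21 -2; -2 7]
S = H·P̄·Hᵀ + R = [98]
K = P̄·Hᵀ·S⁻¹ = [-19/49; -5/49]
x' − x̄ = [19/49, 5/49] = K·y
y = (KᵀK)⁻¹·Kᵀ·(x' − x̄) = [-1]
z = y + H·x̄ = [-1] + [4] = [3]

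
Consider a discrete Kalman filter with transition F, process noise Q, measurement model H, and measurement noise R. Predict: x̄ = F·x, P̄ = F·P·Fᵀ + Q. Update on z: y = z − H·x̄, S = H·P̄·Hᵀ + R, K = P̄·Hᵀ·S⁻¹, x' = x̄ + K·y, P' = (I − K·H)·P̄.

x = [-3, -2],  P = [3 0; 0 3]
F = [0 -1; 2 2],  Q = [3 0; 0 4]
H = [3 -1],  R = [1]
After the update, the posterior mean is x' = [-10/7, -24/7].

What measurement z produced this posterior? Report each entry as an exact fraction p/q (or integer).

z = [-1]

x̄ = F·x = [2, -10]
P̄ = F·P·Fᵀ + Q = [6 -6; -6 28]
S = H·P̄·Hᵀ + R = [119]
K = P̄·Hᵀ·S⁻¹ = [24/119; -46/119]
x' − x̄ = [-24/7, 46/7] = K·y
y = (KᵀK)⁻¹·Kᵀ·(x' − x̄) = [-17]
z = y + H·x̄ = [-17] + [16] = [-1]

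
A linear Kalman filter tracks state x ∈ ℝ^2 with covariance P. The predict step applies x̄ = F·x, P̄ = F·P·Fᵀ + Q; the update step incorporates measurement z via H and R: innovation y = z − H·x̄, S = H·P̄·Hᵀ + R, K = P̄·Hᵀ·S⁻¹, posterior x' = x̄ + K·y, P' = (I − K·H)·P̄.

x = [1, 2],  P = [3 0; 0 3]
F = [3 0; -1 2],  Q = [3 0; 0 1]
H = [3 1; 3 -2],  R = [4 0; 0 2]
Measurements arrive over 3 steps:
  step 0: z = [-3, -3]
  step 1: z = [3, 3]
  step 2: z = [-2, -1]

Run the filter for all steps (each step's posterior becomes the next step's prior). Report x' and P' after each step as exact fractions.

step 0: x̄ = F·x = [3, 3]
step 0: P̄ = F·P·Fᵀ + Q = [30 -9; -9 16]
step 0: y = z − H·x̄ = [-15, -6]
step 0: S = H·P̄·Hᵀ + R = [236 265; 265 444]
step 0: K = P̄·Hᵀ·S⁻¹ = [7344/34559 4023/34559; 10751/34559 -11009/34559]
step 0: x' = x̄ + K·y = [-30621/34559, 8466/34559]
step 0: P' = (I − K·H)·P̄ = [7422/34559 7110/34559; 7110/34559 21674/34559]
step 1: x̄ = F·x = [-91863/34559, 47553/34559]
step 1: P̄ = F·P·Fᵀ + Q = [170475/34559 20394/34559; 20394/34559 100237/34559]
step 1: y = z − H·x̄ = [331713/34559, 474372/34559]
step 1: S = H·P̄·Hᵀ + R = [1895112/34559 1272619/34559; 1272619/34559 1759613/34559]
step 1: K = P̄·Hᵀ·S⁻¹ = [9747216/49628305 6224337/49628305; 2669641/9925661 -2716507/9925661]
step 1: x' = x̄ + K·y = [47076723/49628305, 1994118/9925661]
step 1: P' = (I − K·H)·P̄ = [10047378/49628305 1769346/9925661; 1769346/9925661 5370526/9925661]
step 2: x̄ = F·x = [141230169/49628305, -27135543/49628305]
step 2: P̄ = F·P·Fᵀ + Q = [239311317/49628305 22938246/49628305; 22938246/49628305 131699283/49628305]
step 2: y = z − H·x̄ = [-495811574/49628305, -527589898/49628305]
step 2: S = H·P̄·Hᵀ + R = [2621643832/49628305 1821588549/49628305; 1821588549/49628305 2504596643/49628305]
step 2: K = P̄·Hᵀ·S⁻¹ = [310293936/1596244615 8308383327/65446029215; 84202383/319248923 -3527759157/13089205843]
step 2: x' = x̄ + K·y = [-29181042207/65446029215, -4144041837/13089205843]
step 2: P' = (I − K·H)·P̄ = [13154797518/65446029215 2284762590/13089205843; 2284762590/13089205843 6954903042/13089205843]

step 0: x' = [-30621/34559, 8466/34559], P' = [7422/34559 7110/34559; 7110/34559 21674/34559]
step 1: x' = [47076723/49628305, 1994118/9925661], P' = [10047378/49628305 1769346/9925661; 1769346/9925661 5370526/9925661]
step 2: x' = [-29181042207/65446029215, -4144041837/13089205843], P' = [13154797518/65446029215 2284762590/13089205843; 2284762590/13089205843 6954903042/13089205843]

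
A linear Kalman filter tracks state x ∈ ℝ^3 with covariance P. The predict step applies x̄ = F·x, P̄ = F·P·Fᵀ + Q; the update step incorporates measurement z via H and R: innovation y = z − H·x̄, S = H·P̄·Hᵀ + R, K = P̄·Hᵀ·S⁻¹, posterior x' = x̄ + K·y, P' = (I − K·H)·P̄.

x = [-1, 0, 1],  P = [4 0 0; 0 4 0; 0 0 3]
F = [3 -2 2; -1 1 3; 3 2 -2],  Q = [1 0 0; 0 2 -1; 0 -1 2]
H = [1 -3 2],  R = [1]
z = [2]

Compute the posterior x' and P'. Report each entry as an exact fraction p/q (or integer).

x̄ = F·x = [-1, 4, -5]
P̄ = F·P·Fᵀ + Q = [65 -2 8; -2 37 -23; 8 -23 66]
y = z − H·x̄ = [25]
S = H·P̄·Hᵀ + R = [983]
K = P̄·Hᵀ·S⁻¹ = [87/983; -159/983; 209/983]
x' = x̄ + K·y = [1192/983, -43/983, 310/983]
P' = (I − K·H)·P̄ = [56326/983 11867/983 -10319/983; 11867/983 11090/983 10622/983; -10319/983 10622/983 21197/983]

x' = [1192/983, -43/983, 310/983]
P' = [56326/983 11867/983 -10319/983; 11867/983 11090/983 10622/983; -10319/983 10622/983 21197/983]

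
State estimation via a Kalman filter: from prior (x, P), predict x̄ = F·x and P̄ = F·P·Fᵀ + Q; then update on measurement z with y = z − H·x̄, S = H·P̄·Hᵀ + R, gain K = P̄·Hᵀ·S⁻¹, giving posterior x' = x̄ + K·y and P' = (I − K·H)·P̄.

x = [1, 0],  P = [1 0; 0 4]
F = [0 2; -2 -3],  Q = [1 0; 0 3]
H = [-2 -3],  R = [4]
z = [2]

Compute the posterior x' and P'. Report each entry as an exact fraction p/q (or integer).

x̄ = F·x = [0, -2]
P̄ = F·P·Fᵀ + Q = [17 -24; -24 43]
y = z − H·x̄ = [-4]
S = H·P̄·Hᵀ + R = [171]
K = P̄·Hᵀ·S⁻¹ = [2/9; -9/19]
x' = x̄ + K·y = [-8/9, -2/19]
P' = (I − K·H)·P̄ = [77/9 -6; -6 88/19]

x' = [-8/9, -2/19]
P' = [77/9 -6; -6 88/19]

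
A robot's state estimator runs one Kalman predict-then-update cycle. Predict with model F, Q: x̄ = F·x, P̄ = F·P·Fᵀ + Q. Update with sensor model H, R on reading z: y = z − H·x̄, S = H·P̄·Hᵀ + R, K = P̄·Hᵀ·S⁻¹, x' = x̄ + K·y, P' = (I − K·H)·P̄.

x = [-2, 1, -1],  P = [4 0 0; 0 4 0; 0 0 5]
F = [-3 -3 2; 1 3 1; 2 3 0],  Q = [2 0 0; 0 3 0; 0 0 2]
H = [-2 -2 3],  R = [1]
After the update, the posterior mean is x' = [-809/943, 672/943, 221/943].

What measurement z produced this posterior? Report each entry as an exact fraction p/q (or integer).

x̄ = F·x = [1, 0, -1]
P̄ = F·P·Fᵀ + Q = [94 -38 -60; -38 48 44; -60 44 54]
S = H·P̄·Hᵀ + R = [943]
K = P̄·Hᵀ·S⁻¹ = [-292/943; 112/943; 194/943]
x' − x̄ = [-1752/943, 672/943, 1164/943] = K·y
y = (KᵀK)⁻¹·Kᵀ·(x' − x̄) = [6]
z = y + H·x̄ = [6] + [-5] = [1]

z = [1]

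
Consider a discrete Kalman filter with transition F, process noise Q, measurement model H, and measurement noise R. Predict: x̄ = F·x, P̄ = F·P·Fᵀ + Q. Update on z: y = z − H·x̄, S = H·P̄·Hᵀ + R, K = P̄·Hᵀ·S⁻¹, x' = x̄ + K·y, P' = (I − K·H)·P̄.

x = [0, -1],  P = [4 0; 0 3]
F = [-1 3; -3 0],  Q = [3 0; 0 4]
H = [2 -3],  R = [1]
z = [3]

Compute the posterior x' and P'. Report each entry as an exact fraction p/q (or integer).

x̄ = F·x = [-3, 0]
P̄ = F·P·Fᵀ + Q = [34 12; 12 40]
y = z − H·x̄ = [9]
S = H·P̄·Hᵀ + R = [353]
K = P̄·Hᵀ·S⁻¹ = [32/353; -96/353]
x' = x̄ + K·y = [-771/353, -864/353]
P' = (I − K·H)·P̄ = [10978/353 7308/353; 7308/353 4904/353]

x' = [-771/353, -864/353]
P' = [10978/353 7308/353; 7308/353 4904/353]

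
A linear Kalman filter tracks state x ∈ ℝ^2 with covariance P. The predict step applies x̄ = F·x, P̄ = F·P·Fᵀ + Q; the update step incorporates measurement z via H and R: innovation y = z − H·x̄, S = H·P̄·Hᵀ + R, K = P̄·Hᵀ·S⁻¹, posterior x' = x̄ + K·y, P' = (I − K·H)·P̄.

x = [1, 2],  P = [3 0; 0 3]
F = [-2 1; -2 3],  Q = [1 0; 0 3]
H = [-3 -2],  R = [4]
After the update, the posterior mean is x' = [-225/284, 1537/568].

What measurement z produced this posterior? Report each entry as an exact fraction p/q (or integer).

x̄ = F·x = [0, 4]
P̄ = F·P·Fᵀ + Q = [16 21; 21 42]
S = H·P̄·Hᵀ + R = [568]
K = P̄·Hᵀ·S⁻¹ = [-45/284; -147/568]
x' − x̄ = [-225/284, -735/568] = K·y
y = (KᵀK)⁻¹·Kᵀ·(x' − x̄) = [5]
z = y + H·x̄ = [5] + [-8] = [-3]

z = [-3]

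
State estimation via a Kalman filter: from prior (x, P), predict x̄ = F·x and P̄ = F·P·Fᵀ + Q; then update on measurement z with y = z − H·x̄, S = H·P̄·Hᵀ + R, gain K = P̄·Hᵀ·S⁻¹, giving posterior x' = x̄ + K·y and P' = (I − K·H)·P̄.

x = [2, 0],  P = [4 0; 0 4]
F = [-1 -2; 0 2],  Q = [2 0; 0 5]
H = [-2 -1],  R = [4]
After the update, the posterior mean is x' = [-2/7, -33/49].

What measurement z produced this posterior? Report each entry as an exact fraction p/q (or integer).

z = [1]

x̄ = F·x = [-2, 0]
P̄ = F·P·Fᵀ + Q = [22 -16; -16 21]
S = H·P̄·Hᵀ + R = [49]
K = P̄·Hᵀ·S⁻¹ = [-4/7; 11/49]
x' − x̄ = [12/7, -33/49] = K·y
y = (KᵀK)⁻¹·Kᵀ·(x' − x̄) = [-3]
z = y + H·x̄ = [-3] + [4] = [1]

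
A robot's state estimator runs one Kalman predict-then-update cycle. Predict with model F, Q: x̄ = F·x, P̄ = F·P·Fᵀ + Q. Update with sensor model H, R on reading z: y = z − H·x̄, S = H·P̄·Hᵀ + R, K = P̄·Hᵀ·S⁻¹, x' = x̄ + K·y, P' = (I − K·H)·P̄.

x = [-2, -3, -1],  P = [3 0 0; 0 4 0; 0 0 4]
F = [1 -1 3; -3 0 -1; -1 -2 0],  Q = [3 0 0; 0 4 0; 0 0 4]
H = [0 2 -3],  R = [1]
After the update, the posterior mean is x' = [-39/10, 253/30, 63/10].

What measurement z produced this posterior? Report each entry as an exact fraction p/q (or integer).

z = [-2]

x̄ = F·x = [-2, 7, 8]
P̄ = F·P·Fᵀ + Q = [46 -21 5; -21 35 9; 5 9 23]
S = H·P̄·Hᵀ + R = [240]
K = P̄·Hᵀ·S⁻¹ = [-19/80; 43/240; -17/80]
x' − x̄ = [-19/10, 43/30, -17/10] = K·y
y = (KᵀK)⁻¹·Kᵀ·(x' − x̄) = [8]
z = y + H·x̄ = [8] + [-10] = [-2]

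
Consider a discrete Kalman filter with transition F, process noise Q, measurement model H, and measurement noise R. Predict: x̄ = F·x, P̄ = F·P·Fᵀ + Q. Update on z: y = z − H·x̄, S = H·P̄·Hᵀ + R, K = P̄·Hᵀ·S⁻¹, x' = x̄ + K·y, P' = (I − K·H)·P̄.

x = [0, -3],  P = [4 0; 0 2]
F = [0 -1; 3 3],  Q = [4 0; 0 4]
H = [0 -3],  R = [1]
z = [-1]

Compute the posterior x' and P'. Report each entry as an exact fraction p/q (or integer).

x' = [1065/523, 165/523]
P' = [2814/523 -6/523; -6/523 58/523]

x̄ = F·x = [3, -9]
P̄ = F·P·Fᵀ + Q = [6 -6; -6 58]
y = z − H·x̄ = [-28]
S = H·P̄·Hᵀ + R = [523]
K = P̄·Hᵀ·S⁻¹ = [18/523; -174/523]
x' = x̄ + K·y = [1065/523, 165/523]
P' = (I − K·H)·P̄ = [2814/523 -6/523; -6/523 58/523]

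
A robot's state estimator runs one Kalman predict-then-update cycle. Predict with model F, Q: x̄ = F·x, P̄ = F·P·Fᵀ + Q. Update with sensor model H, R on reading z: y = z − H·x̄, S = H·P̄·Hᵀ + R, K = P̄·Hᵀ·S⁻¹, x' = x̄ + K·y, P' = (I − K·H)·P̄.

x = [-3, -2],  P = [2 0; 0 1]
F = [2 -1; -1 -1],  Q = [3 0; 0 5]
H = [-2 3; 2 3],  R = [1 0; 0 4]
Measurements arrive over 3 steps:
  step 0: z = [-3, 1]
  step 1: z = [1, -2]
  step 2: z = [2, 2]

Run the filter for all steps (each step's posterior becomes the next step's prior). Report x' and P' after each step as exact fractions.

step 0: x' = [6511/6620, -961/3310], P' = [3963/13240 777/6620; 777/6620 443/3310]
step 1: x' = [-24294841/45813287, -3748960/45813287], P' = [13043057/45813287 5104586/45813287; 5104586/45813287 6006192/45813287]
step 2: x' = [-6117342029/78240552796, 12381350071/19560138199], P' = [11133215007/39120276398 2179010760/19560138199; 2179010760/19560138199 2564276888/19560138199]

step 0: x̄ = F·x = [-4, 5]
step 0: P̄ = F·P·Fᵀ + Q = [12 -3; -3 8]
step 0: y = z − H·x̄ = [-26, -6]
step 0: S = H·P̄·Hᵀ + R = [157 24; 24 88]
step 0: K = P̄·Hᵀ·S⁻¹ = [-408/1655 3147/13240; 276/1655 1053/6620]
step 0: x' = x̄ + K·y = [6511/6620, -961/3310]
step 0: P' = (I − K·H)·P̄ = [3963/13240 777/6620; 777/6620 443/3310]
step 1: x̄ = F·x = [3736/1655, -4589/6620]
step 1: P̄ = F·P·Fᵀ + Q = [6391/1655 -1927/3310; -1927/3310 75043/13240]
step 1: y = z − H·x̄ = [10055/1324, -29361/6620]
step 1: S = H·P̄·Hᵀ + R = [197127/2648 94175/2648; 94175/2648 840363/13240]
step 1: K = P̄·Hᵀ·S⁻¹ = [-10772356/45813287 10349968/45813287; 7809404/45813287 7056937/45813287]
step 1: x' = x̄ + K·y = [-24294841/45813287, -3748960/45813287]
step 1: P' = (I − K·H)·P̄ = [13043057/45813287 5104586/45813287; 5104586/45813287 6006192/45813287]
step 2: x̄ = F·x = [-44840722/45813287, 28043801/45813287]
step 2: P̄ = F·P·Fᵀ + Q = [175199937/45813287 -25184508/45813287; -25184508/45813287 258324856/45813287]
step 2: y = z − H·x̄ = [-6322021/3524099, 97176615/45813287]
step 2: S = H·P̄·Hᵀ + R = [259519295/3524099 124932612/3524099; 124932612/3524099 2906762504/45813287]
step 2: K = P̄·Hᵀ·S⁻¹ = [-4596182727/19560138199 2524321041/11177221828; 3334809144/19560138199 430387578/2794305457]
step 2: x' = x̄ + K·y = [-6117342029/78240552796, 12381350071/19560138199]
step 2: P' = (I − K·H)·P̄ = [11133215007/39120276398 2179010760/19560138199; 2179010760/19560138199 2564276888/19560138199]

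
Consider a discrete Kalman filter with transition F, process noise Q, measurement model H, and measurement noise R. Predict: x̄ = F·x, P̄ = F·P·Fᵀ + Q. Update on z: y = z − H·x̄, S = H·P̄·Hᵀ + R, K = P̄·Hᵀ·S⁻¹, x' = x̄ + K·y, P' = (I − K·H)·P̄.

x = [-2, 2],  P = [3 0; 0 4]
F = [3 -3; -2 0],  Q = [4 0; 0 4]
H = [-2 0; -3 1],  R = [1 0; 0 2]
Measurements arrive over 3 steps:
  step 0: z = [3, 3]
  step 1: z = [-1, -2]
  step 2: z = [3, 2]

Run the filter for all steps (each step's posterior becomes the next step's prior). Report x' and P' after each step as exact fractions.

step 0: x' = [-1979/1419, -3530/4257], P' = [98/473 736/1419; 736/1419 12748/4257]
step 1: x' = [64871/84564, 23360/21141], P' = [18547/98658 2816/7047; 2816/7047 15860/7047]
step 2: x' = [-93473743/65903183, -404713316/197709549], P' = [12334018/65903183 26150880/65903183; 26150880/65903183 147706324/65903183]

step 0: x̄ = F·x = [-12, 4]
step 0: P̄ = F·P·Fᵀ + Q = [67 -18; -18 16]
step 0: y = z − H·x̄ = [-21, -37]
step 0: S = H·P̄·Hᵀ + R = [269 438; 438 729]
step 0: K = P̄·Hᵀ·S⁻¹ = [-196/473 -73/1419; -1472/1419 3062/4257]
step 0: x' = x̄ + K·y = [-1979/1419, -3530/4257]
step 0: P' = (I − K·H)·P̄ = [98/473 736/1419; 736/1419 12748/4257]
step 1: x̄ = F·x = [-2407/1419, 3958/1419]
step 1: P̄ = F·P·Fᵀ + Q = [11106/473 884/473; 884/473 2284/473]
step 1: y = z − H·x̄ = [-6233/1419, -14017/1419]
step 1: S = H·P̄·Hᵀ + R = [44897/473 64868/473; 64868/473 97880/473]
step 1: K = P̄·Hᵀ·S⁻¹ = [-18547/49329 -16217/197316; -5632/7047 3706/7047]
step 1: x' = x̄ + K·y = [64871/84564, 23360/21141]
step 1: P' = (I − K·H)·P̄ = [18547/98658 2816/7047; 2816/7047 15860/7047]
step 2: x̄ = F·x = [-9523/9396, -64871/42282]
step 2: P̄ = F·P·Fᵀ + Q = [22843/1218 6959/5481; 6959/5481 234410/49329]
step 2: y = z − H·x̄ = [4571/4698, 41749/84564]
step 2: S = H·P̄·Hᵀ + R = [46295/609 602843/5481; 602843/5481 16567111/98658]
step 2: K = P̄·Hᵀ·S⁻¹ = [-24668036/65903183 -5425587/65903183; -52301760/65903183 34626842/65903183]
step 2: x' = x̄ + K·y = [-93473743/65903183, -404713316/197709549]
step 2: P' = (I − K·H)·P̄ = [12334018/65903183 26150880/65903183; 26150880/65903183 147706324/65903183]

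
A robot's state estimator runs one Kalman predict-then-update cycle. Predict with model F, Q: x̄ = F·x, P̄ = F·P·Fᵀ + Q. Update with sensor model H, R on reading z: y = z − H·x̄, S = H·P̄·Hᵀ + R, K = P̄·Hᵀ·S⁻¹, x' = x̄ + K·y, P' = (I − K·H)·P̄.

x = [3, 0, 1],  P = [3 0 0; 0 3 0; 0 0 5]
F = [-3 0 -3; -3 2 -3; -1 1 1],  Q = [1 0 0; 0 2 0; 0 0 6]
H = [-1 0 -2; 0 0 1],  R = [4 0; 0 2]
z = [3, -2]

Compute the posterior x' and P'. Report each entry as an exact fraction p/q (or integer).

x' = [-929/1515, -132/505, -2302/1515]
P' = [15044/1515 4512/505 -4868/1515; 4512/505 10598/505 -1344/505; -4868/1515 -1344/505 2546/1515]

x̄ = F·x = [-12, -12, -2]
P̄ = F·P·Fᵀ + Q = [73 72 -6; 72 86 0; -6 0 17]
y = z − H·x̄ = [-13, 0]
S = H·P̄·Hᵀ + R = [121 -28; -28 19]
K = P̄·Hᵀ·S⁻¹ = [-1327/1515 -2434/1515; -456/505 -672/505; -56/1515 1273/1515]
x' = x̄ + K·y = [-929/1515, -132/505, -2302/1515]
P' = (I − K·H)·P̄ = [15044/1515 4512/505 -4868/1515; 4512/505 10598/505 -1344/505; -4868/1515 -1344/505 2546/1515]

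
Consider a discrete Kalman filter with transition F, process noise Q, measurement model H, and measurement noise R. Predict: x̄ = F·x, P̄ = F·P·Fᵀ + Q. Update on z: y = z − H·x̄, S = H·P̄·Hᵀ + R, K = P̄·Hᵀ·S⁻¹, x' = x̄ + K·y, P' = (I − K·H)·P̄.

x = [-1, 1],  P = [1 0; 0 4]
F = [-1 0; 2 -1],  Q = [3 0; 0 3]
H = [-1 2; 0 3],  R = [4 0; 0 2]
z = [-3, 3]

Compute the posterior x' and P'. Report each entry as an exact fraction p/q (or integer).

x' = [491/219, 49/73]
P' = [448/219 12/73; 12/73 14/73]

x̄ = F·x = [1, -3]
P̄ = F·P·Fᵀ + Q = [4 -2; -2 11]
y = z − H·x̄ = [4, 12]
S = H·P̄·Hᵀ + R = [60 72; 72 101]
K = P̄·Hᵀ·S⁻¹ = [-94/219 18/73; 4/73 21/73]
x' = x̄ + K·y = [491/219, 49/73]
P' = (I − K·H)·P̄ = [448/219 12/73; 12/73 14/73]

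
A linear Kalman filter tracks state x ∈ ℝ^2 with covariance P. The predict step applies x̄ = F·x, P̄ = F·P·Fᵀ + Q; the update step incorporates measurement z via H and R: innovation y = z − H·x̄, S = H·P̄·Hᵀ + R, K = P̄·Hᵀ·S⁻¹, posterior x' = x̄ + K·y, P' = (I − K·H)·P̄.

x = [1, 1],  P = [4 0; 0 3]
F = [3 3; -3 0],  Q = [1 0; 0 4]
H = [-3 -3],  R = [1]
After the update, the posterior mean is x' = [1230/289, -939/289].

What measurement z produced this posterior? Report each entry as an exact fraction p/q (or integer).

x̄ = F·x = [6, -3]
P̄ = F·P·Fᵀ + Q = [64 -36; -36 40]
S = H·P̄·Hᵀ + R = [289]
K = P̄·Hᵀ·S⁻¹ = [-84/289; -12/289]
x' − x̄ = [-504/289, -72/289] = K·y
y = (KᵀK)⁻¹·Kᵀ·(x' − x̄) = [6]
z = y + H·x̄ = [6] + [-9] = [-3]

z = [-3]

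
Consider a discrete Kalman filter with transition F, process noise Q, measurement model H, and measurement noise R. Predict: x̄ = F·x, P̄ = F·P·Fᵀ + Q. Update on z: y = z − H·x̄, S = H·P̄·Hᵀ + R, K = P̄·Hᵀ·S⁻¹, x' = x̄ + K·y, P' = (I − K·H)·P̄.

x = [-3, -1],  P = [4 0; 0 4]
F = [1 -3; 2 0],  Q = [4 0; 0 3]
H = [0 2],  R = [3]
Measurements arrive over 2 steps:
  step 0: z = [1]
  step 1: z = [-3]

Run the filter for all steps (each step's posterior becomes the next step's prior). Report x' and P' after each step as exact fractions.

step 0: x̄ = F·x = [0, -6]
step 0: P̄ = F·P·Fᵀ + Q = [44 8; 8 19]
step 0: y = z − H·x̄ = [13]
step 0: S = H·P̄·Hᵀ + R = [79]
step 0: K = P̄·Hᵀ·S⁻¹ = [16/79; 38/79]
step 0: x' = x̄ + K·y = [208/79, 20/79]
step 0: P' = (I − K·H)·P̄ = [3220/79 24/79; 24/79 57/79]
step 1: x̄ = F·x = [148/79, 416/79]
step 1: P̄ = F·P·Fᵀ + Q = [3905/79 6296/79; 6296/79 13117/79]
step 1: y = z − H·x̄ = [-1069/79]
step 1: S = H·P̄·Hᵀ + R = [52705/79]
step 1: K = P̄·Hᵀ·S⁻¹ = [12592/52705; 26234/52705]
step 1: x' = x̄ + K·y = [-71652/52705, -77454/52705]
step 1: P' = (I − K·H)·P̄ = [598159/52705 18888/52705; 18888/52705 39351/52705]

step 0: x' = [208/79, 20/79], P' = [3220/79 24/79; 24/79 57/79]
step 1: x' = [-71652/52705, -77454/52705], P' = [598159/52705 18888/52705; 18888/52705 39351/52705]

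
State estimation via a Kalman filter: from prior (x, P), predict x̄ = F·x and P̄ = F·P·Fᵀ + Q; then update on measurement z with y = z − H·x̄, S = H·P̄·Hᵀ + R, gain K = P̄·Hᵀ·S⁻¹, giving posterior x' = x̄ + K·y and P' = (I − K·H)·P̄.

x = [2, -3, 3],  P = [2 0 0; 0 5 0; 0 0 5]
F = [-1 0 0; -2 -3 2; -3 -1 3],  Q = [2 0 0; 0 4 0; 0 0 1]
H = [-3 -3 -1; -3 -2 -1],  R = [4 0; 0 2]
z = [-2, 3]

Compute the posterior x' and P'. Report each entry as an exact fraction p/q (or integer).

x̄ = F·x = [-2, 11, 6]
P̄ = F·P·Fᵀ + Q = [4 4 6; 4 77 57; 6 57 69]
y = z − H·x̄ = [31, 25]
S = H·P̄·Hᵀ + R = [1252 948; 948 727]
K = P̄·Hᵀ·S⁻¹ = [1419/5750 -1028/2875; -1674/2875 1301/2875; 1491/5750 -1767/2875]
x' = x̄ + K·y = [-18911/5750, 12256/2875, -7629/5750]
P' = (I − K·H)·P̄ = [6057/2875 -4894/2875 -6327/2875; -4894/2875 9298/2875 -6516/2875; -6327/2875 -6516/2875 35547/2875]

x' = [-18911/5750, 12256/2875, -7629/5750]
P' = [6057/2875 -4894/2875 -6327/2875; -4894/2875 9298/2875 -6516/2875; -6327/2875 -6516/2875 35547/2875]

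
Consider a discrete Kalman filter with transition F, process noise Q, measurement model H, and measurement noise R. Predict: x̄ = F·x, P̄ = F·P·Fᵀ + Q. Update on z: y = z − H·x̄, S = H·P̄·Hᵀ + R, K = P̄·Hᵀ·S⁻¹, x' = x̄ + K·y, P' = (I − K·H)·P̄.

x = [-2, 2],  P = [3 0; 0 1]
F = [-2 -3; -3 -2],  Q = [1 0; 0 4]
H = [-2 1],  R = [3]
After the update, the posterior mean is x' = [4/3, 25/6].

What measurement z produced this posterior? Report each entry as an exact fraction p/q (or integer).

z = [1]

x̄ = F·x = [-2, 2]
P̄ = F·P·Fᵀ + Q = [22 24; 24 35]
S = H·P̄·Hᵀ + R = [30]
K = P̄·Hᵀ·S⁻¹ = [-2/3; -13/30]
x' − x̄ = [10/3, 13/6] = K·y
y = (KᵀK)⁻¹·Kᵀ·(x' − x̄) = [-5]
z = y + H·x̄ = [-5] + [6] = [1]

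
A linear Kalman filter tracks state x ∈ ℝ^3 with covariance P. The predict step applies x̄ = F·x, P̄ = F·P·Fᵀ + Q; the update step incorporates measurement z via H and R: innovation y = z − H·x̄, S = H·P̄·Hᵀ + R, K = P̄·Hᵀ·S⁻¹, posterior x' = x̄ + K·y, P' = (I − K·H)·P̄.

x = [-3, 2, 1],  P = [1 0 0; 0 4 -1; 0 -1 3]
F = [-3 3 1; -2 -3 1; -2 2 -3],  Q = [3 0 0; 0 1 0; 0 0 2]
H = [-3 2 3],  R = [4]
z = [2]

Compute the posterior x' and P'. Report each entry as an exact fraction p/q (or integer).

x' = [1711/166, 715/166, 1333/166]
P' = [3795/166 -2347/166 5313/166; -2347/166 21179/498 -21079/498; 5313/166 -21079/498 30017/498]

x̄ = F·x = [16, 1, 7]
P̄ = F·P·Fᵀ + Q = [45 -27 28; -27 50 -40; 28 -40 61]
y = z − H·x̄ = [27]
S = H·P̄·Hᵀ + R = [498]
K = P̄·Hᵀ·S⁻¹ = [-35/166; 61/498; 19/498]
x' = x̄ + K·y = [1711/166, 715/166, 1333/166]
P' = (I − K·H)·P̄ = [3795/166 -2347/166 5313/166; -2347/166 21179/498 -21079/498; 5313/166 -21079/498 30017/498]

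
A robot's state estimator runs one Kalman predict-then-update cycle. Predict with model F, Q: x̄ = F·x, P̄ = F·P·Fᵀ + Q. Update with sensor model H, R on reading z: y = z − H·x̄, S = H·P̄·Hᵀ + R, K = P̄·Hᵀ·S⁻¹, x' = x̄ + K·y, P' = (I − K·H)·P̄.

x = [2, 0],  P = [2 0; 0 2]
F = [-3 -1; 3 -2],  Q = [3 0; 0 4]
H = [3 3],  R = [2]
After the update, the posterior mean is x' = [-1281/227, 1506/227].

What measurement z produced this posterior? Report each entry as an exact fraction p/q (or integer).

x̄ = F·x = [-6, 6]
P̄ = F·P·Fᵀ + Q = [23 -14; -14 30]
S = H·P̄·Hᵀ + R = [227]
K = P̄·Hᵀ·S⁻¹ = [27/227; 48/227]
x' − x̄ = [81/227, 144/227] = K·y
y = (KᵀK)⁻¹·Kᵀ·(x' − x̄) = [3]
z = y + H·x̄ = [3] + [0] = [3]

z = [3]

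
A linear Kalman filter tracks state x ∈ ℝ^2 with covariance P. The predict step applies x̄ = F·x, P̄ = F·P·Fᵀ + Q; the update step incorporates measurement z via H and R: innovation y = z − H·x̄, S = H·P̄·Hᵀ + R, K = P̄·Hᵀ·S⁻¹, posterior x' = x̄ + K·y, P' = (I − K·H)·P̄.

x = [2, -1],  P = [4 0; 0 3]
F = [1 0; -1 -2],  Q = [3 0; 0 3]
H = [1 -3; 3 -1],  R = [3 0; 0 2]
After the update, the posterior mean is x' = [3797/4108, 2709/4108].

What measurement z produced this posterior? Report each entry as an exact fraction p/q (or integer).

x̄ = F·x = [2, 0]
P̄ = F·P·Fᵀ + Q = [7 -4; -4 19]
S = H·P̄·Hᵀ + R = [205 118; 118 108]
K = P̄·Hᵀ·S⁻¹ = [-449/4108 2883/8216; -1465/4108 843/8216]
x' − x̄ = [-4419/4108, 2709/4108] = K·y
y = (KᵀK)⁻¹·Kᵀ·(x' − x̄) = [-3, -4]
z = y + H·x̄ = [-3, -4] + [2, 6] = [-1, 2]

z = [-1, 2]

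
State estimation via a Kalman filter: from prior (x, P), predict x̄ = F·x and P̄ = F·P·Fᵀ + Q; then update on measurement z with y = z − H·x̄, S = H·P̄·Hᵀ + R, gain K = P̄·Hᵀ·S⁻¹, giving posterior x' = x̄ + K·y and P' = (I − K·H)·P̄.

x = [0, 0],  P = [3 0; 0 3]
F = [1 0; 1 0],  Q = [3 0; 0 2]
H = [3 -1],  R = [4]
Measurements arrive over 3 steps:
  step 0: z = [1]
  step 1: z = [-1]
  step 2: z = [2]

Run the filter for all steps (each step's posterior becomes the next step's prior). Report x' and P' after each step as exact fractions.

step 0: x' = [1/3, 4/45], P' = [1 5/3; 5/3 209/45]
step 1: x' = [-6/37, 1/3], P' = [27/37 1; 1 3]
step 2: x' = [228/443, -262/1329], P' = [303/443 393/443; 393/443 3617/1329]

step 0: x̄ = F·x = [0, 0]
step 0: P̄ = F·P·Fᵀ + Q = [6 3; 3 5]
step 0: y = z − H·x̄ = [1]
step 0: S = H·P̄·Hᵀ + R = [45]
step 0: K = P̄·Hᵀ·S⁻¹ = [1/3; 4/45]
step 0: x' = x̄ + K·y = [1/3, 4/45]
step 0: P' = (I − K·H)·P̄ = [1 5/3; 5/3 209/45]
step 1: x̄ = F·x = [1/3, 1/3]
step 1: P̄ = F·P·Fᵀ + Q = [4 1; 1 3]
step 1: y = z − H·x̄ = [-5/3]
step 1: S = H·P̄·Hᵀ + R = [37]
step 1: K = P̄·Hᵀ·S⁻¹ = [11/37; 0]
step 1: x' = x̄ + K·y = [-6/37, 1/3]
step 1: P' = (I − K·H)·P̄ = [27/37 1; 1 3]
step 2: x̄ = F·x = [-6/37, -6/37]
step 2: P̄ = F·P·Fᵀ + Q = [138/37 27/37; 27/37 101/37]
step 2: y = z − H·x̄ = [86/37]
step 2: S = H·P̄·Hᵀ + R = [1329/37]
step 2: K = P̄·Hᵀ·S⁻¹ = [129/443; -20/1329]
step 2: x' = x̄ + K·y = [228/443, -262/1329]
step 2: P' = (I − K·H)·P̄ = [303/443 393/443; 393/443 3617/1329]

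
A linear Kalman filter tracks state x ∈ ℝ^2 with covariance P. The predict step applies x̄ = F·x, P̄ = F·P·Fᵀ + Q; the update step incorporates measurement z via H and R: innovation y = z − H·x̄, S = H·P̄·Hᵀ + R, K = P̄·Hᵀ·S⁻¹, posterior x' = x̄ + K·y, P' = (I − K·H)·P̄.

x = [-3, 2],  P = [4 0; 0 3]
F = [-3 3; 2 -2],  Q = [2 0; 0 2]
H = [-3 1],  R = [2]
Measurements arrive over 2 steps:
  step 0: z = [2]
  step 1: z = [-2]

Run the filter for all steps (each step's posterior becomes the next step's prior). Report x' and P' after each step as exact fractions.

step 0: x' = [-6/11, 202/869], P' = [4/11 6/11; 6/11 1734/869]
step 1: x' = [6/11, -217/495], P' = [4/11 6/11; 6/11 6851/3465]

step 0: x̄ = F·x = [15, -10]
step 0: P̄ = F·P·Fᵀ + Q = [65 -42; -42 30]
step 0: y = z − H·x̄ = [57]
step 0: S = H·P̄·Hᵀ + R = [869]
step 0: K = P̄·Hᵀ·S⁻¹ = [-3/11; 156/869]
step 0: x' = x̄ + K·y = [-6/11, 202/869]
step 0: P' = (I − K·H)·P̄ = [4/11 6/11; 6/11 1734/869]
step 1: x̄ = F·x = [2028/869, -1352/869]
step 1: P̄ = F·P·Fᵀ + Q = [11656/869 -6612/869; -6612/869 6146/869]
step 1: y = z − H·x̄ = [518/79]
step 1: S = H·P̄·Hᵀ + R = [13860/79]
step 1: K = P̄·Hᵀ·S⁻¹ = [-3/11; 1181/6930]
step 1: x' = x̄ + K·y = [6/11, -217/495]
step 1: P' = (I − K·H)·P̄ = [4/11 6/11; 6/11 6851/3465]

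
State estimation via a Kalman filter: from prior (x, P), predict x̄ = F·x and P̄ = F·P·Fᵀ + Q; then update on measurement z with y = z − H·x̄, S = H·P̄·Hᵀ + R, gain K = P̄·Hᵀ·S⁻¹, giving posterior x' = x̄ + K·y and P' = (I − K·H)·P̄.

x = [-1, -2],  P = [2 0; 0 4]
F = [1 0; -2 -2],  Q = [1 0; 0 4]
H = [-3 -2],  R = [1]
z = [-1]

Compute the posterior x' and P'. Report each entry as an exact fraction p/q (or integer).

x' = [-25/23, 50/23]
P' = [275/92 -103/23; -103/23 160/23]

x̄ = F·x = [-1, 6]
P̄ = F·P·Fᵀ + Q = [3 -4; -4 28]
y = z − H·x̄ = [8]
S = H·P̄·Hᵀ + R = [92]
K = P̄·Hᵀ·S⁻¹ = [-1/92; -11/23]
x' = x̄ + K·y = [-25/23, 50/23]
P' = (I − K·H)·P̄ = [275/92 -103/23; -103/23 160/23]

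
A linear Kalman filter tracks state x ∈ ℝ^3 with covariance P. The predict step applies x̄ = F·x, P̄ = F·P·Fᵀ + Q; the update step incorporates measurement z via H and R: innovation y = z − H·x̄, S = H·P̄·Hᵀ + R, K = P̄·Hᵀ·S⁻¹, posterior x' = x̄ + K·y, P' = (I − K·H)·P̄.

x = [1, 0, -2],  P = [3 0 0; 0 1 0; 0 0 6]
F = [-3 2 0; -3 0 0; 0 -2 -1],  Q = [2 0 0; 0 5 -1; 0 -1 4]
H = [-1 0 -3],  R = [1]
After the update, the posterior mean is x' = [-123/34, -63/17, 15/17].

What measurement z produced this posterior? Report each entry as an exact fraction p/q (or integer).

x̄ = F·x = [-3, -3, 2]
P̄ = F·P·Fᵀ + Q = [33 27 -4; 27 32 -1; -4 -1 14]
S = H·P̄·Hᵀ + R = [136]
K = P̄·Hᵀ·S⁻¹ = [-21/136; -3/17; -19/68]
x' − x̄ = [-21/34, -12/17, -19/17] = K·y
y = (KᵀK)⁻¹·Kᵀ·(x' − x̄) = [4]
z = y + H·x̄ = [4] + [-3] = [1]

z = [1]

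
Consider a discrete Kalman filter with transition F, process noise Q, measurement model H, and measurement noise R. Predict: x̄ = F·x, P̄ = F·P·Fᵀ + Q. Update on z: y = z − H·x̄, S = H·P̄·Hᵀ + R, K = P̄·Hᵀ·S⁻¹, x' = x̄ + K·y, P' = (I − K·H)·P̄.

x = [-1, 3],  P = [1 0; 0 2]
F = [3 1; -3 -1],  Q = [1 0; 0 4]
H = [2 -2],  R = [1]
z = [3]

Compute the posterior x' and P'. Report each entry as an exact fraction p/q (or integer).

x̄ = F·x = [0, 0]
P̄ = F·P·Fᵀ + Q = [12 -11; -11 15]
y = z − H·x̄ = [3]
S = H·P̄·Hᵀ + R = [197]
K = P̄·Hᵀ·S⁻¹ = [46/197; -52/197]
x' = x̄ + K·y = [138/197, -156/197]
P' = (I − K·H)·P̄ = [248/197 225/197; 225/197 251/197]

x' = [138/197, -156/197]
P' = [248/197 225/197; 225/197 251/197]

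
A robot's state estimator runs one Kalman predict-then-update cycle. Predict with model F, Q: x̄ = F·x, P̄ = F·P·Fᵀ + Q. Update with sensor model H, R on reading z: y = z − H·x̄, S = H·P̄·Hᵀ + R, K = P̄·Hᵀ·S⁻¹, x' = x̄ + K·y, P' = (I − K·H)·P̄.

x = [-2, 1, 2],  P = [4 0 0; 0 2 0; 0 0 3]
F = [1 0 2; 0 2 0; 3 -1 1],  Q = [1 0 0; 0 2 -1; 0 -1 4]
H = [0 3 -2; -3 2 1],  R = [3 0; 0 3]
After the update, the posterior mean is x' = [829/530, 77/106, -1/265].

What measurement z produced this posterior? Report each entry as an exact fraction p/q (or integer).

x̄ = F·x = [2, 2, -5]
P̄ = F·P·Fᵀ + Q = [17 0 18; 0 10 -5; 18 -5 45]
S = H·P̄·Hᵀ + R = [333 83; 83 113]
K = P̄·Hᵀ·S⁻¹ = [-1329/30740 -8001/30740; 655/6148 335/6148; -2572/7685 597/7685]
x' − x̄ = [-231/530, -135/106, 1324/265] = K·y
y = (KᵀK)⁻¹·Kᵀ·(x' − x̄) = [-14, 4]
z = y + H·x̄ = [-14, 4] + [16, -7] = [2, -3]

z = [2, -3]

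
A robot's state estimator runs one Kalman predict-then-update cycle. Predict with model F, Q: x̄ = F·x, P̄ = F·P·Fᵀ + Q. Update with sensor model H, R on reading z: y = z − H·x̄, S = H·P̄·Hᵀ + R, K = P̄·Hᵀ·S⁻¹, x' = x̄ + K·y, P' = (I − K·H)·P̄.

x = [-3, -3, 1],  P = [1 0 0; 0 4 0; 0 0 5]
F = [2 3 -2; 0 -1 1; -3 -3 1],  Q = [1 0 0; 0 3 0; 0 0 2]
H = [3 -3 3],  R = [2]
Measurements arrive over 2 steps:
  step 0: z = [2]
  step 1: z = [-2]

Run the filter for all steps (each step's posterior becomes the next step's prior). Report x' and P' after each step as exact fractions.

step 0: x' = [-4033/281, 716/281, 4931/281], P' = [8492/281 -1439/281 -9869/281; -1439/281 771/281 2176/281; -9869/281 2176/281 12011/281]
step 1: x' = [-149601/17683, 24591/17683, 160996/17683], P' = [10121123/123781 -1436149/123781 -11482426/123781; -1436149/123781 432897/123781 1847690/123781; -11482426/123781 1847690/123781 13261296/123781]

step 0: x̄ = F·x = [-17, 4, 19]
step 0: P̄ = F·P·Fᵀ + Q = [61 -22 -52; -22 12 17; -52 17 52]
step 0: y = z − H·x̄ = [8]
step 0: S = H·P̄·Hᵀ + R = [281]
step 0: K = P̄·Hᵀ·S⁻¹ = [93/281; -51/281; -51/281]
step 0: x' = x̄ + K·y = [-4033/281, 716/281, 4931/281]
step 0: P' = (I − K·H)·P̄ = [8492/281 -1439/281 -9869/281; -1439/281 771/281 2176/281; -9869/281 2176/281 12011/281]
step 1: x̄ = F·x = [-15780/281, 15, 14882/281]
step 1: P̄ = F·P·Fᵀ + Q = [124804/281 -115 -119696/281; -115 33 110; -119696/281 110 116196/281]
step 1: y = z − H·x̄ = [14777/281]
step 1: S = H·P̄·Hᵀ + R = [123781/281]
step 1: K = P̄·Hᵀ·S⁻¹ = [112269/123781; -32034/123781; -103230/123781]
step 1: x' = x̄ + K·y = [-149601/17683, 24591/17683, 160996/17683]
step 1: P' = (I − K·H)·P̄ = [10121123/123781 -1436149/123781 -11482426/123781; -1436149/123781 432897/123781 1847690/123781; -11482426/123781 1847690/123781 13261296/123781]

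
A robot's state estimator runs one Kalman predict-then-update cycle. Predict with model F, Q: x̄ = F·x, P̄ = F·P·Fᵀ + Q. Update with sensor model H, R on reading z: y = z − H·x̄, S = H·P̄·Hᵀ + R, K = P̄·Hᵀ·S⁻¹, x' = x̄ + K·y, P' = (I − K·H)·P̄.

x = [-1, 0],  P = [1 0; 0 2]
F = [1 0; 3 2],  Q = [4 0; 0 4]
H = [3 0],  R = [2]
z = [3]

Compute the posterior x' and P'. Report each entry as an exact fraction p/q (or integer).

x' = [43/47, -87/47]
P' = [10/47 6/47; 6/47 906/47]

x̄ = F·x = [-1, -3]
P̄ = F·P·Fᵀ + Q = [5 3; 3 21]
y = z − H·x̄ = [6]
S = H·P̄·Hᵀ + R = [47]
K = P̄·Hᵀ·S⁻¹ = [15/47; 9/47]
x' = x̄ + K·y = [43/47, -87/47]
P' = (I − K·H)·P̄ = [10/47 6/47; 6/47 906/47]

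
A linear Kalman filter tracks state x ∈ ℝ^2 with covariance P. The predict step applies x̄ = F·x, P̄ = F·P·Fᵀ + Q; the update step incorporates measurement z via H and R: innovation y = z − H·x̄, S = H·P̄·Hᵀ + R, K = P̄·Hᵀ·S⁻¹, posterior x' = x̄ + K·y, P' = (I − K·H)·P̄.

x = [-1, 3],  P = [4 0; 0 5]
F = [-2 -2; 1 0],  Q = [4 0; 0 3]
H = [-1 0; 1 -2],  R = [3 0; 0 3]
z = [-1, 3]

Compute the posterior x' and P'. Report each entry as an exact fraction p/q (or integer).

x̄ = F·x = [-4, -1]
P̄ = F·P·Fᵀ + Q = [40 -8; -8 7]
y = z − H·x̄ = [-5, 5]
S = H·P̄·Hᵀ + R = [43 -56; -56 103]
K = P̄·Hᵀ·S⁻¹ = [-328/431 56/431; -136/431 -166/431]
x' = x̄ + K·y = [196/431, -581/431]
P' = (I − K·H)·P̄ = [984/431 408/431; 408/431 453/431]

x' = [196/431, -581/431]
P' = [984/431 408/431; 408/431 453/431]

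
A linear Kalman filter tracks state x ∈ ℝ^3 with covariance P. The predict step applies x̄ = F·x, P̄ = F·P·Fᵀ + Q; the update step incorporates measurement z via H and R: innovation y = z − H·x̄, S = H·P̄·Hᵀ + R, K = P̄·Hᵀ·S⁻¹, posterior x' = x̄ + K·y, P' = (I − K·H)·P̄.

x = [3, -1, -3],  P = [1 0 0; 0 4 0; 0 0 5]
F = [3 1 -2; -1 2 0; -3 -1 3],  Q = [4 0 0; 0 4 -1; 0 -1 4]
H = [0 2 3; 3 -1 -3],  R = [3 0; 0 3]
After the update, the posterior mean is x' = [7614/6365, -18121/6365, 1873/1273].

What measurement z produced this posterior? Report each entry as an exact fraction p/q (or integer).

x̄ = F·x = [14, -5, -17]
P̄ = F·P·Fᵀ + Q = [37 5 -43; 5 21 -6; -43 -6 62]
S = H·P̄·Hᵀ + R = [573 -903; -903 1623]
K = P̄·Hᵀ·S⁻¹ = [3178/19095 1511/6365; 2766/6365 1586/6365; 75/2546 -443/2546]
x' − x̄ = [-81496/6365, 13704/6365, 23514/1273] = K·y
y = (KᵀK)⁻¹·Kᵀ·(x' − x̄) = [60, -96]
z = y + H·x̄ = [60, -96] + [-61, 98] = [-1, 2]

z = [-1, 2]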